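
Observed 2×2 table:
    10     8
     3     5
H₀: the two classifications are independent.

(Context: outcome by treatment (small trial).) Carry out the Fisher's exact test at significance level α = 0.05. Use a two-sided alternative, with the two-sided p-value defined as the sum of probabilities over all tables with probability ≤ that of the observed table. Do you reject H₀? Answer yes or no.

Margins: r₁=18, r₂=8, c₁=13, c₂=13, n=26
p_obs = C(18,10)·C(8,3)/C(26,13); sum pmf over tables with pmf ≤ p_obs
p-value (two-sided) = 0.67277
At α=0.05: p ≥ α → fail to reject H₀

reject H₀: no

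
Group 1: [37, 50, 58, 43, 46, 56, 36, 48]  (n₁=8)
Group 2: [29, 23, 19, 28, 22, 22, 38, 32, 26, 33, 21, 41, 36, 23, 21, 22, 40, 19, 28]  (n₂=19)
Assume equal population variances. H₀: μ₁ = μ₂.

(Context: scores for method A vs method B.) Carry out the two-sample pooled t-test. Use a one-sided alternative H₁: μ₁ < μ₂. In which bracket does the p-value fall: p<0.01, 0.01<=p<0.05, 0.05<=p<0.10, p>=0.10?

x̄₁=46.750, s₁=8.013, n₁=8
x̄₂=27.526, s₂=7.214, n₂=19
s_p² = [7·8.013² + 18·7.214²]/25 = 55.4495
SE = √(s_p²·(1/8+1/19)) = 3.1384
t = (46.750−27.526)/3.1384 = 6.1253
df = 25
p-value (one-sided, H₁ less) = 1.00000
→ bracket: p>=0.10

p-value bracket: p>=0.10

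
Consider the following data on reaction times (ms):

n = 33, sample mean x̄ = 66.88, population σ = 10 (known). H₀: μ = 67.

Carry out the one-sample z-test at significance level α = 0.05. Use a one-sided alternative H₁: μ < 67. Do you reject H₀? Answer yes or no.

reject H₀: no

SE = σ/√n = 10/√33 = 1.7408
z = (x̄−μ₀)/SE = (66.88−67)/1.7408 = -0.0689
p-value (one-sided, H₁ less) = 0.47252
At α=0.05: p ≥ α → fail to reject H₀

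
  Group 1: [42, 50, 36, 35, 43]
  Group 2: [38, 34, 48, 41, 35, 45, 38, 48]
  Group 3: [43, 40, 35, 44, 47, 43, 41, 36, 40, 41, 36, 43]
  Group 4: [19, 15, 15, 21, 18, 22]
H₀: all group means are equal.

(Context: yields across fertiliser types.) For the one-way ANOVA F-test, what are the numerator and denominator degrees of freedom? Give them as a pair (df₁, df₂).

k = 4 groups, N = 31 total
df = (k−1, N−k) = (4−1, 31−4) = (3, 27)

degrees of freedom = [3, 27]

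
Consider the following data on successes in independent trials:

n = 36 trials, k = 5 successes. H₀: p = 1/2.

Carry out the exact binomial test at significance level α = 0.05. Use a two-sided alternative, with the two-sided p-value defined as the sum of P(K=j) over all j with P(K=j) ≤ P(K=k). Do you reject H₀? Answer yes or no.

reject H₀: yes

Exact binomial: n=36, k=5, p₀=1/2=0.5000
P(X=j) = C(n,j)·p₀^j·(1−p₀)^(n−j); p = Σ P(X=j) over j with P(X=j) ≤ P(X=5)
p-value (two-sided) = 0.00001
At α=0.05: p < α → reject H₀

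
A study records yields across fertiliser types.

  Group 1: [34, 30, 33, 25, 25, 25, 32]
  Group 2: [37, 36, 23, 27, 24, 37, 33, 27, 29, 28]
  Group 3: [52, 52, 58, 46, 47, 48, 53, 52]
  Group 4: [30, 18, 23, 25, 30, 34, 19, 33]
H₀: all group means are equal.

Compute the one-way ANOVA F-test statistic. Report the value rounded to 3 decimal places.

test statistic = 41.237

Group means [29.14, 30.10, 51.00, 26.50], grand mean 34.091
SSB = Σnᵢ(x̄ᵢ−x̄)² = 3078.970; SSW = ΣΣ(x−x̄ᵢ)² = 721.757
MSB = 3078.970/3 = 1026.3234; MSW = 721.757/29 = 24.8882
F = MSB/MSW = 41.2374
df = (3, 29)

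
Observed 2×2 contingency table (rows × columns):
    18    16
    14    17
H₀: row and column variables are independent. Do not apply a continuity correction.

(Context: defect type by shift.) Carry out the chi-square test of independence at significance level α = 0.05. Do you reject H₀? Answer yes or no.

Row totals [34, 31], col totals [32, 33], n=65
χ² = (18−16.74)²/16.74 + (16−17.26)²/17.26 + (14−15.26)²/15.26 + (17−15.74)²/15.74 = 0.3927
df = 1
p-value (upper-tail) = 0.53090
At α=0.05: p ≥ α → fail to reject H₀

reject H₀: no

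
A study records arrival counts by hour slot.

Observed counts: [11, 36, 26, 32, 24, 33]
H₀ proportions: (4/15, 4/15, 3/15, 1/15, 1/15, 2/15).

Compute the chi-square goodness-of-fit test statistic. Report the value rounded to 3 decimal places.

test statistic = 90.230

n = 162; E_i = n·p_i = [43.20, 43.20, 32.40, 10.80, 10.80, 21.60]
χ² = (11−43.20)²/43.20 + (36−43.20)²/43.20 + (26−32.40)²/32.40 + (32−10.80)²/10.80 + (24−10.80)²/10.80 + (33−21.60)²/21.60 = 90.2299
df = 5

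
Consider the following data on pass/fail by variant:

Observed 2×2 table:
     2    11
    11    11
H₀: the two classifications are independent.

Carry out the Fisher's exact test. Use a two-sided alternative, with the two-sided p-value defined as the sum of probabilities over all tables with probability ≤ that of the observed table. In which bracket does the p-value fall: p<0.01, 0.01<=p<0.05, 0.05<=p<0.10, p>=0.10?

p-value bracket: 0.05<=p<0.10

Margins: r₁=13, r₂=22, c₁=13, c₂=22, n=35
p_obs = C(13,2)·C(22,11)/C(35,13); sum pmf over tables with pmf ≤ p_obs
p-value (two-sided) = 0.07011
→ bracket: 0.05<=p<0.10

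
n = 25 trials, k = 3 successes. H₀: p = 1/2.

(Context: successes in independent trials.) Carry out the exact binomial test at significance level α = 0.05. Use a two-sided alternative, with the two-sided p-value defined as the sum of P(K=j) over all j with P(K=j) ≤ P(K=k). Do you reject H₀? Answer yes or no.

reject H₀: yes

Exact binomial: n=25, k=3, p₀=1/2=0.5000
P(X=j) = C(n,j)·p₀^j·(1−p₀)^(n−j); p = Σ P(X=j) over j with P(X=j) ≤ P(X=3)
p-value (two-sided) = 0.00016
At α=0.05: p < α → reject H₀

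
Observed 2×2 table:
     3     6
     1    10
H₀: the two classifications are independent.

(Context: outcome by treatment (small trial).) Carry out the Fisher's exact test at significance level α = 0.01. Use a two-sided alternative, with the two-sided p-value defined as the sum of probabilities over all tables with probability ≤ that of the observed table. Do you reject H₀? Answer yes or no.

reject H₀: no

Margins: r₁=9, r₂=11, c₁=4, c₂=16, n=20
p_obs = C(9,3)·C(11,1)/C(20,4); sum pmf over tables with pmf ≤ p_obs
p-value (two-sided) = 0.28483
At α=0.01: p ≥ α → fail to reject H₀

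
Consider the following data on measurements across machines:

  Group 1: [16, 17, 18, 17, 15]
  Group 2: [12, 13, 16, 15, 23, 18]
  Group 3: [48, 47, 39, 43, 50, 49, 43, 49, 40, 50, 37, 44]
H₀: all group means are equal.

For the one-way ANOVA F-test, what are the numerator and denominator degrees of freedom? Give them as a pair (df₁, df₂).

degrees of freedom = [2, 20]

k = 3 groups, N = 23 total
df = (k−1, N−k) = (3−1, 23−3) = (2, 20)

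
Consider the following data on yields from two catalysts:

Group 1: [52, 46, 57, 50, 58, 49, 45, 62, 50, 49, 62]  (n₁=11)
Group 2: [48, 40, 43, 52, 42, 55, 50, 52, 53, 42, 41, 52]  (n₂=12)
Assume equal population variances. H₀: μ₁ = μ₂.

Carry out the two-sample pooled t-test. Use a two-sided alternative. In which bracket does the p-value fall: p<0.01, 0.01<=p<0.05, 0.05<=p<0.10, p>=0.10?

x̄₁=52.727, s₁=6.051, n₁=11
x̄₂=47.500, s₂=5.502, n₂=12
s_p² = [10·6.051² + 11·5.502²]/21 = 33.2944
SE = √(s_p²·(1/11+1/12)) = 2.4086
t = (52.727−47.500)/2.4086 = 2.1703
df = 21
p-value (two-sided) = 0.04160
→ bracket: 0.01<=p<0.05

p-value bracket: 0.01<=p<0.05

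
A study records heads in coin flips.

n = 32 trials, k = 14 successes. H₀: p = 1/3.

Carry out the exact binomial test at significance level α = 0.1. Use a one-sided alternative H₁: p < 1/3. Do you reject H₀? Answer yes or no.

reject H₀: no

Exact binomial: n=32, k=14, p₀=1/3=0.3333
P(X≤14) from Σ C(n,i)·p₀^i·(1−p₀)^(n−i)
p-value (one-sided, H₁ less) = 0.92233
At α=0.1: p ≥ α → fail to reject H₀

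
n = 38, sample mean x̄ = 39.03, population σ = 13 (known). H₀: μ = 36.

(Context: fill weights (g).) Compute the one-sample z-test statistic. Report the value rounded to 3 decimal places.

test statistic = 1.437

SE = σ/√n = 13/√38 = 2.1089
z = (x̄−μ₀)/SE = (39.03−36)/2.1089 = 1.4368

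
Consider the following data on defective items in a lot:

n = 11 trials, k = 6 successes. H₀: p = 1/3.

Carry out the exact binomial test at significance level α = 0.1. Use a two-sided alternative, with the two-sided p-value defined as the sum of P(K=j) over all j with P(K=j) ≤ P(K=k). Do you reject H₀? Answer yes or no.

reject H₀: no

Exact binomial: n=11, k=6, p₀=1/3=0.3333
P(X=j) = C(n,j)·p₀^j·(1−p₀)^(n−j); p = Σ P(X=j) over j with P(X=j) ≤ P(X=6)
p-value (two-sided) = 0.19723
At α=0.1: p ≥ α → fail to reject H₀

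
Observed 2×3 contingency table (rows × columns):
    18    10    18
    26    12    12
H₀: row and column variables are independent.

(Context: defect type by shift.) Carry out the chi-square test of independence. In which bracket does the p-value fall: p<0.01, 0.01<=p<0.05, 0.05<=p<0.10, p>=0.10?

p-value bracket: p>=0.10

Row totals [46, 50], col totals [44, 22, 30], n=96
χ² = (18−21.08)²/21.08 + (10−10.54)²/10.54 + (18−14.38)²/14.38 + (26−22.92)²/22.92 + (12−11.46)²/11.46 + (12−15.62)²/15.62 = 2.6743
df = 2
p-value (upper-tail) = 0.26259
→ bracket: p>=0.10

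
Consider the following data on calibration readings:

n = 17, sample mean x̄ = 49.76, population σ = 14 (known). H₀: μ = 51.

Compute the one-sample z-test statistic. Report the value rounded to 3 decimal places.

test statistic = -0.365

SE = σ/√n = 14/√17 = 3.3955
z = (x̄−μ₀)/SE = (49.76−51)/3.3955 = -0.3652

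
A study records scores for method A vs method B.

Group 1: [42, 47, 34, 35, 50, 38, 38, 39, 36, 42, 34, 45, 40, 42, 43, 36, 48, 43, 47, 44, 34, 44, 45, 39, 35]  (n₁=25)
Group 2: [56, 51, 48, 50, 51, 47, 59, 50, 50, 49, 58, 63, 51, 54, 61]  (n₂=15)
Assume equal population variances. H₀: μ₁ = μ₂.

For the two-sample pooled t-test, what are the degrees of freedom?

degrees of freedom = 38

df = n₁ + n₂ − 2 = 25 + 15 − 2 = 38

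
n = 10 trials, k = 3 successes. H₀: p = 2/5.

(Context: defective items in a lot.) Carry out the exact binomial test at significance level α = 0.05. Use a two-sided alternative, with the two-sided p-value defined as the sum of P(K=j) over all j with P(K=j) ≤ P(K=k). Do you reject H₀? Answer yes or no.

Exact binomial: n=10, k=3, p₀=2/5=0.4000
P(X=j) = C(n,j)·p₀^j·(1−p₀)^(n−j); p = Σ P(X=j) over j with P(X=j) ≤ P(X=3)
p-value (two-sided) = 0.74918
At α=0.05: p ≥ α → fail to reject H₀

reject H₀: no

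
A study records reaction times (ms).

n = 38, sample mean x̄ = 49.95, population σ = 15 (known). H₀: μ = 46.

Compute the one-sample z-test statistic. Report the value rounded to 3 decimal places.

test statistic = 1.623

SE = σ/√n = 15/√38 = 2.4333
z = (x̄−μ₀)/SE = (49.95−46)/2.4333 = 1.6233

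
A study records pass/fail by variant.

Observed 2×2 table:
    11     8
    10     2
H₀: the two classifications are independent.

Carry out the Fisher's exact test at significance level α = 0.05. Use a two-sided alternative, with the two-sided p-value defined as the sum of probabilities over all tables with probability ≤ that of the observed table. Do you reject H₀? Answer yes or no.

Margins: r₁=19, r₂=12, c₁=21, c₂=10, n=31
p_obs = C(19,11)·C(12,10)/C(31,21); sum pmf over tables with pmf ≤ p_obs
p-value (two-sided) = 0.23961
At α=0.05: p ≥ α → fail to reject H₀

reject H₀: no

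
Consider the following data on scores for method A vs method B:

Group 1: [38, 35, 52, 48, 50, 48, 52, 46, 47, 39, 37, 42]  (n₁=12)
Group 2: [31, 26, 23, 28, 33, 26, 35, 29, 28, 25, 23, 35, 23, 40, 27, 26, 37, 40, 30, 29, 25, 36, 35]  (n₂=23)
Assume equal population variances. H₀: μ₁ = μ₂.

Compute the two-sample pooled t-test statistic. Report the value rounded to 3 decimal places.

test statistic = 7.271

x̄₁=44.500, s₁=6.038, n₁=12
x̄₂=30.000, s₂=5.368, n₂=23
s_p² = [11·6.038² + 22·5.368²]/33 = 31.3636
SE = √(s_p²·(1/12+1/23)) = 1.9943
t = (44.500−30.000)/1.9943 = 7.2707
df = 33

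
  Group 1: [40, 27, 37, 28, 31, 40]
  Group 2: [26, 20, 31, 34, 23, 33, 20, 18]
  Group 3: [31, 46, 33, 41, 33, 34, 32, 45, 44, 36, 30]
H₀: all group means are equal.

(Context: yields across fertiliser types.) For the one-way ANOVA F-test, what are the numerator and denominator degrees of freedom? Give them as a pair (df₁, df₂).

k = 3 groups, N = 25 total
df = (k−1, N−k) = (3−1, 25−3) = (2, 22)

degrees of freedom = [2, 22]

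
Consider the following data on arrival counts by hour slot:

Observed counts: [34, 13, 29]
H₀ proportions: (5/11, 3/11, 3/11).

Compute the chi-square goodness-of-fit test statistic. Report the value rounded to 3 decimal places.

n = 76; E_i = n·p_i = [34.55, 20.73, 20.73]
χ² = (34−34.55)²/34.55 + (13−20.73)²/20.73 + (29−20.73)²/20.73 = 6.1912
df = 2

test statistic = 6.191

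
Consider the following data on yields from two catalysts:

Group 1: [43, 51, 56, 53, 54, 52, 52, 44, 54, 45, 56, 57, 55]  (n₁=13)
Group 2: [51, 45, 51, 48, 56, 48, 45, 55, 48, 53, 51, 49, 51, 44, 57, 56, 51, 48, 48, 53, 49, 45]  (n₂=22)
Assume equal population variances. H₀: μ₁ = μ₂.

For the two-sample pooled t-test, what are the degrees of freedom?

df = n₁ + n₂ − 2 = 13 + 22 − 2 = 33

degrees of freedom = 33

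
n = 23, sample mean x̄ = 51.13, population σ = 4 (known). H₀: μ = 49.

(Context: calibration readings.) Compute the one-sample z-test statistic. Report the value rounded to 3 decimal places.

SE = σ/√n = 4/√23 = 0.8341
z = (x̄−μ₀)/SE = (51.13−49)/0.8341 = 2.5538

test statistic = 2.554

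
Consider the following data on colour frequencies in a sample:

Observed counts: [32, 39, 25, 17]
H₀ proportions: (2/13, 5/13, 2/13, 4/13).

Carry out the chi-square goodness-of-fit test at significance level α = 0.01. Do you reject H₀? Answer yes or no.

n = 113; E_i = n·p_i = [17.38, 43.46, 17.38, 34.77]
χ² = (32−17.38)²/17.38 + (39−43.46)²/43.46 + (25−17.38)²/17.38 + (17−34.77)²/34.77 = 25.1624
df = 3
p-value (upper-tail) = 0.00001
At α=0.01: p < α → reject H₀

reject H₀: yes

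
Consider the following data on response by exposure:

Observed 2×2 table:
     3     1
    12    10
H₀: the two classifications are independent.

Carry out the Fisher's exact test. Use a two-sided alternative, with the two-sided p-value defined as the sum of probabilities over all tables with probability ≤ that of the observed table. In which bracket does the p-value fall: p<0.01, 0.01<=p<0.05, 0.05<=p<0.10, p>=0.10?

Margins: r₁=4, r₂=22, c₁=15, c₂=11, n=26
p_obs = C(4,3)·C(22,12)/C(26,15); sum pmf over tables with pmf ≤ p_obs
p-value (two-sided) = 0.61371
→ bracket: p>=0.10

p-value bracket: p>=0.10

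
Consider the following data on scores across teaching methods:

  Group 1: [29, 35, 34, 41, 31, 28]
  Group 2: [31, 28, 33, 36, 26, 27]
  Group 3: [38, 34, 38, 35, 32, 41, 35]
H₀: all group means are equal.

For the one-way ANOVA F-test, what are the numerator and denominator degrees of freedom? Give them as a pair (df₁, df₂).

k = 3 groups, N = 19 total
df = (k−1, N−k) = (3−1, 19−3) = (2, 16)

degrees of freedom = [2, 16]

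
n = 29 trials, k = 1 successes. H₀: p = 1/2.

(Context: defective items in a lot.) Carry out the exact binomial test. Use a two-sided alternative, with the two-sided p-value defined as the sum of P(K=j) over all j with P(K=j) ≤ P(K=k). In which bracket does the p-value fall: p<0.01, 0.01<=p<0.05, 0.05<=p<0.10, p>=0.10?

p-value bracket: p<0.01

Exact binomial: n=29, k=1, p₀=1/2=0.5000
P(X=j) = C(n,j)·p₀^j·(1−p₀)^(n−j); p = Σ P(X=j) over j with P(X=j) ≤ P(X=1)
p-value (two-sided) = 0.00000
→ bracket: p<0.01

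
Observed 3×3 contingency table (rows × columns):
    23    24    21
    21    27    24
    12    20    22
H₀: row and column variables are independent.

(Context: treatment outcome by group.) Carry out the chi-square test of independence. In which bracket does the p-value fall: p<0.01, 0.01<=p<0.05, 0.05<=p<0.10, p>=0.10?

Row totals [68, 72, 54], col totals [56, 71, 67], n=194
χ² = (23−19.63)²/19.63 + (24−24.89)²/24.89 + (21−23.48)²/23.48 + (21−20.78)²/20.78 + (27−26.35)²/26.35 + (24−24.87)²/24.87 + (12−15.59)²/15.59 + (20−19.76)²/19.76 + (22−18.65)²/18.65 = 2.3523
df = 4
p-value (upper-tail) = 0.67126
→ bracket: p>=0.10

p-value bracket: p>=0.10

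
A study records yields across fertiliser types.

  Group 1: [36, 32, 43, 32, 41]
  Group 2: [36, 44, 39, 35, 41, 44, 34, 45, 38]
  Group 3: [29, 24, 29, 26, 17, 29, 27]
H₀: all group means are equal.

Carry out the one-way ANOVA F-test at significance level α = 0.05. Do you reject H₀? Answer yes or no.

Group means [36.80, 39.56, 25.86], grand mean 34.333
SSB = Σnᵢ(x̄ᵢ−x̄)² = 778.787; SSW = ΣΣ(x−x̄ᵢ)² = 353.879
MSB = 778.787/2 = 389.3937; MSW = 353.879/18 = 19.6600
F = MSB/MSW = 19.8064
df = (2, 18)
p-value (upper-tail) = 0.00003
At α=0.05: p < α → reject H₀

reject H₀: yes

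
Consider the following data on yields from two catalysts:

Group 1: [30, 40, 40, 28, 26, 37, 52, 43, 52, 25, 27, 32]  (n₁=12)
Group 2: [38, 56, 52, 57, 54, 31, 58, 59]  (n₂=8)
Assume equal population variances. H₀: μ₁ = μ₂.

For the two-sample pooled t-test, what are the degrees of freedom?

degrees of freedom = 18

df = n₁ + n₂ − 2 = 12 + 8 − 2 = 18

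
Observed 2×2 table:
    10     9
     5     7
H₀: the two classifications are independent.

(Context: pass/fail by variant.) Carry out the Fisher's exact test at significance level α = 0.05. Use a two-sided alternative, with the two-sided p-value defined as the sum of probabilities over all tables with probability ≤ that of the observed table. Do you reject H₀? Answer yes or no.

reject H₀: no

Margins: r₁=19, r₂=12, c₁=15, c₂=16, n=31
p_obs = C(19,10)·C(12,5)/C(31,15); sum pmf over tables with pmf ≤ p_obs
p-value (two-sided) = 0.71599
At α=0.05: p ≥ α → fail to reject H₀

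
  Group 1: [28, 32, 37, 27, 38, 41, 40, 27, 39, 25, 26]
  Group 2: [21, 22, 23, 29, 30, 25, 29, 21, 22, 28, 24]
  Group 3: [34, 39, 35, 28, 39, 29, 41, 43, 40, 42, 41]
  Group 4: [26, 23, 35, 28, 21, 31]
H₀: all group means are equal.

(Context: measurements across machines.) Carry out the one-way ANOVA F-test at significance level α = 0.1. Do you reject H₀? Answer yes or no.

reject H₀: yes

Group means [32.73, 24.91, 37.36, 27.33], grand mean 31.000
SSB = Σnᵢ(x̄ᵢ−x̄)² = 967.030; SSW = ΣΣ(x−x̄ᵢ)² = 920.970
MSB = 967.030/3 = 322.3434; MSW = 920.970/35 = 26.3134
F = MSB/MSW = 12.2502
df = (3, 35)
p-value (upper-tail) = 0.00001
At α=0.1: p < α → reject H₀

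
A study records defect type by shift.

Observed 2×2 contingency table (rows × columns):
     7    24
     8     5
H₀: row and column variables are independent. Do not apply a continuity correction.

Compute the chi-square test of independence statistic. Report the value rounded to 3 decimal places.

Row totals [31, 13], col totals [15, 29], n=44
χ² = (7−10.57)²/10.57 + (24−20.43)²/20.43 + (8−4.43)²/4.43 + (5−8.57)²/8.57 = 6.1867
df = 1

test statistic = 6.187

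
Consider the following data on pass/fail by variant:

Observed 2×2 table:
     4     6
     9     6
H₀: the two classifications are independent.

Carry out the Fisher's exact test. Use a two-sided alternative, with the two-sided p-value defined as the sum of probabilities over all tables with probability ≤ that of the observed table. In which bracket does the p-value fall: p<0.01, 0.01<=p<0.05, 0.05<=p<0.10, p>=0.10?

Margins: r₁=10, r₂=15, c₁=13, c₂=12, n=25
p_obs = C(10,4)·C(15,9)/C(25,13); sum pmf over tables with pmf ≤ p_obs
p-value (two-sided) = 0.42831
→ bracket: p>=0.10

p-value bracket: p>=0.10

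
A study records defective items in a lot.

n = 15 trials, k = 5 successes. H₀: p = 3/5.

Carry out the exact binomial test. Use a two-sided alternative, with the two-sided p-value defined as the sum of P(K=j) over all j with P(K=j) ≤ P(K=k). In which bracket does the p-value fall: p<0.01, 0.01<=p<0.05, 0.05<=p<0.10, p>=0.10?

p-value bracket: 0.05<=p<0.10

Exact binomial: n=15, k=5, p₀=3/5=0.6000
P(X=j) = C(n,j)·p₀^j·(1−p₀)^(n−j); p = Σ P(X=j) over j with P(X=j) ≤ P(X=5)
p-value (two-sided) = 0.06095
→ bracket: 0.05<=p<0.10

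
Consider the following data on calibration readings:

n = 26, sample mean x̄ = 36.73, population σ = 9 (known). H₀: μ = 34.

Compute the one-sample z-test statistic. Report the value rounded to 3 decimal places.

SE = σ/√n = 9/√26 = 1.7650
z = (x̄−μ₀)/SE = (36.73−34)/1.7650 = 1.5467

test statistic = 1.547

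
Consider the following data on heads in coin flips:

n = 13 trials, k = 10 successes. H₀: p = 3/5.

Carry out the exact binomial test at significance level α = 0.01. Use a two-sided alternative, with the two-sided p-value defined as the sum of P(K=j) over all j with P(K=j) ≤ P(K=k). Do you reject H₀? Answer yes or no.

Exact binomial: n=13, k=10, p₀=3/5=0.6000
P(X=j) = C(n,j)·p₀^j·(1−p₀)^(n−j); p = Σ P(X=j) over j with P(X=j) ≤ P(X=10)
p-value (two-sided) = 0.26625
At α=0.01: p ≥ α → fail to reject H₀

reject H₀: no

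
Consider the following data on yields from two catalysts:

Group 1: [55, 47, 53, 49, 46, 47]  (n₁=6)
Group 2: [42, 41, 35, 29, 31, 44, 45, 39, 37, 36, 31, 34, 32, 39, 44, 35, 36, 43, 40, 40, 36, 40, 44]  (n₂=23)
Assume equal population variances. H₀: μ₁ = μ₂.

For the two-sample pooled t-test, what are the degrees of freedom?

df = n₁ + n₂ − 2 = 6 + 23 − 2 = 27

degrees of freedom = 27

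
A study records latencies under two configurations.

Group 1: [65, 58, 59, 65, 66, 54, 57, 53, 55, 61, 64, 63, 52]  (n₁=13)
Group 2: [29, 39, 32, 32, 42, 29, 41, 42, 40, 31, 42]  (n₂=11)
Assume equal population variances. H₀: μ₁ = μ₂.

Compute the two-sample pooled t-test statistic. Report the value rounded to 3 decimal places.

x̄₁=59.385, s₁=4.959, n₁=13
x̄₂=36.273, s₂=5.587, n₂=11
s_p² = [12·4.959² + 10·5.587²]/22 = 27.6027
SE = √(s_p²·(1/13+1/11)) = 2.1524
t = (59.385−36.273)/2.1524 = 10.7380
df = 22

test statistic = 10.738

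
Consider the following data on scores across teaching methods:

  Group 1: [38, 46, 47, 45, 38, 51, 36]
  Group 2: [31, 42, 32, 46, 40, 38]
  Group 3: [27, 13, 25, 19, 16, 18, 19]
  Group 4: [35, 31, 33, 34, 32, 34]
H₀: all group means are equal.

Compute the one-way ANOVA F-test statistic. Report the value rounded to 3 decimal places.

test statistic = 30.168

Group means [43.00, 38.17, 19.57, 33.17], grand mean 33.308
SSB = Σnᵢ(x̄ᵢ−x̄)² = 2120.158; SSW = ΣΣ(x−x̄ᵢ)² = 515.381
MSB = 2120.158/3 = 706.7192; MSW = 515.381/22 = 23.4264
F = MSB/MSW = 30.1676
df = (3, 22)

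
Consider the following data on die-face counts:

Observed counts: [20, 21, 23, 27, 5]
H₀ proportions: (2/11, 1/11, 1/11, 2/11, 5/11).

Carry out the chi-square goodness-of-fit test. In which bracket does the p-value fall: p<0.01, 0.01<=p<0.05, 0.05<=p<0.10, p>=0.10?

n = 96; E_i = n·p_i = [17.45, 8.73, 8.73, 17.45, 43.64]
χ² = (20−17.45)²/17.45 + (21−8.73)²/8.73 + (23−8.73)²/8.73 + (27−17.45)²/17.45 + (5−43.64)²/43.64 = 80.4010
df = 4
p-value (upper-tail) = 0.00000
→ bracket: p<0.01

p-value bracket: p<0.01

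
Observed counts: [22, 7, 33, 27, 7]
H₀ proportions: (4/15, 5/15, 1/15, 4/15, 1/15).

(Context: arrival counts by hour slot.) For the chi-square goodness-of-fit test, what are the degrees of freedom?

degrees of freedom = 4

df = k − 1 = 5 − 1 = 4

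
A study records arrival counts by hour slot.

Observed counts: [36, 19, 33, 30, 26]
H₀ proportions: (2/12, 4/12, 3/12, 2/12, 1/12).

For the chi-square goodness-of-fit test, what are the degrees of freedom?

df = k − 1 = 5 − 1 = 4

degrees of freedom = 4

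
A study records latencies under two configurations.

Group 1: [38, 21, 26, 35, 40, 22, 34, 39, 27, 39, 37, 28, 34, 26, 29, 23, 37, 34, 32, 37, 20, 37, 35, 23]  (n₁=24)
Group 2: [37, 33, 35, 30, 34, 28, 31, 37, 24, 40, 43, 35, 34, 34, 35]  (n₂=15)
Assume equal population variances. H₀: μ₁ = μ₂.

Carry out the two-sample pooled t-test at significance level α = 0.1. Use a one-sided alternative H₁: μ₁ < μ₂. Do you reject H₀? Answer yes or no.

reject H₀: yes

x̄₁=31.375, s₁=6.486, n₁=24
x̄₂=34.000, s₂=4.629, n₂=15
s_p² = [23·6.486² + 14·4.629²]/37 = 34.2601
SE = √(s_p²·(1/24+1/15)) = 1.9265
t = (31.375−34.000)/1.9265 = -1.3626
df = 37
p-value (one-sided, H₁ less) = 0.09063
At α=0.1: p < α → reject H₀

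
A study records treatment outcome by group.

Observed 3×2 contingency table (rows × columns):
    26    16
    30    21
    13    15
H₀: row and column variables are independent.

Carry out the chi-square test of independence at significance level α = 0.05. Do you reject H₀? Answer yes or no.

Row totals [42, 51, 28], col totals [69, 52], n=121
χ² = (26−23.95)²/23.95 + (16−18.05)²/18.05 + (30−29.08)²/29.08 + (21−21.92)²/21.92 + (13−15.97)²/15.97 + (15−12.03)²/12.03 = 1.7583
df = 2
p-value (upper-tail) = 0.41513
At α=0.05: p ≥ α → fail to reject H₀

reject H₀: no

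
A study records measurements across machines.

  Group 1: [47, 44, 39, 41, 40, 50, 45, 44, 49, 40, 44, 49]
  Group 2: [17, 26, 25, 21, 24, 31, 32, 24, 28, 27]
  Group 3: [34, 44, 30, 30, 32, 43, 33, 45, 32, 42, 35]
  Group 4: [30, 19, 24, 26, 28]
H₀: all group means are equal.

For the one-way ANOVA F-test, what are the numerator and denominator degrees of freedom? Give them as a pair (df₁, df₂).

k = 4 groups, N = 38 total
df = (k−1, N−k) = (4−1, 38−4) = (3, 34)

degrees of freedom = [3, 34]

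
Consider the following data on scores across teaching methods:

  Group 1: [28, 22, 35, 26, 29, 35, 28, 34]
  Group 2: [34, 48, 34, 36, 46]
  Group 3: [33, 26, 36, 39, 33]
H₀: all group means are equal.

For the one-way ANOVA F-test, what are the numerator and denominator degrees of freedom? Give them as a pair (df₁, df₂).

k = 3 groups, N = 18 total
df = (k−1, N−k) = (3−1, 18−3) = (2, 15)

degrees of freedom = [2, 15]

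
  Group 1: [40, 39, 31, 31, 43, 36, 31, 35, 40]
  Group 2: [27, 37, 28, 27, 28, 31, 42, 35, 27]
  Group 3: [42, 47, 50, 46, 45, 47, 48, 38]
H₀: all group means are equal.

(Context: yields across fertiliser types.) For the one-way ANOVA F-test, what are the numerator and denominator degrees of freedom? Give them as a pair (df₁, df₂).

k = 3 groups, N = 26 total
df = (k−1, N−k) = (3−1, 26−3) = (2, 23)

degrees of freedom = [2, 23]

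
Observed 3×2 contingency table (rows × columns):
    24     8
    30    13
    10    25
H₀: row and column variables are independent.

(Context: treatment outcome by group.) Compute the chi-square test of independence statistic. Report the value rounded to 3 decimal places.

Row totals [32, 43, 35], col totals [64, 46], n=110
χ² = (24−18.62)²/18.62 + (8−13.38)²/13.38 + (30−25.02)²/25.02 + (13−17.98)²/17.98 + (10−20.36)²/20.36 + (25−14.64)²/14.64 = 18.7049
df = 2

test statistic = 18.705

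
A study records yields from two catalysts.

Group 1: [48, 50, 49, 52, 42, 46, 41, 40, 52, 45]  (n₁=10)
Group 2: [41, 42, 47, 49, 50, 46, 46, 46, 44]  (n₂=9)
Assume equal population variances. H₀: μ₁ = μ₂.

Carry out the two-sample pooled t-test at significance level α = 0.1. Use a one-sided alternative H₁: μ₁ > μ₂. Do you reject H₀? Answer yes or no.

reject H₀: no

x̄₁=46.500, s₁=4.428, n₁=10
x̄₂=45.667, s₂=2.958, n₂=9
s_p² = [9·4.428² + 8·2.958²]/17 = 14.5000
SE = √(s_p²·(1/10+1/9)) = 1.7496
t = (46.500−45.667)/1.7496 = 0.4763
df = 17
p-value (one-sided, H₁ greater) = 0.31996
At α=0.1: p ≥ α → fail to reject H₀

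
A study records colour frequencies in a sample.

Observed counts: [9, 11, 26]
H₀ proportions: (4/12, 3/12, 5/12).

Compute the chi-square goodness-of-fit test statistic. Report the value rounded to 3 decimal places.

n = 46; E_i = n·p_i = [15.33, 11.50, 19.17]
χ² = (9−15.33)²/15.33 + (11−11.50)²/11.50 + (26−19.17)²/19.17 = 5.0739
df = 2

test statistic = 5.074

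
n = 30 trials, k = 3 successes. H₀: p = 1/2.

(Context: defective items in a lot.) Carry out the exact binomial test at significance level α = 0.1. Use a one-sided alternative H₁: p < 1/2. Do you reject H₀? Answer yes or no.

reject H₀: yes

Exact binomial: n=30, k=3, p₀=1/2=0.5000
P(X≤3) from Σ C(n,i)·p₀^i·(1−p₀)^(n−i)
p-value (one-sided, H₁ less) = 0.00000
At α=0.1: p < α → reject H₀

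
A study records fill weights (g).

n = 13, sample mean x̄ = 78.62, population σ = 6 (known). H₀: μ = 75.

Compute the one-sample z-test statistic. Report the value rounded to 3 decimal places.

SE = σ/√n = 6/√13 = 1.6641
z = (x̄−μ₀)/SE = (78.62−75)/1.6641 = 2.1753

test statistic = 2.175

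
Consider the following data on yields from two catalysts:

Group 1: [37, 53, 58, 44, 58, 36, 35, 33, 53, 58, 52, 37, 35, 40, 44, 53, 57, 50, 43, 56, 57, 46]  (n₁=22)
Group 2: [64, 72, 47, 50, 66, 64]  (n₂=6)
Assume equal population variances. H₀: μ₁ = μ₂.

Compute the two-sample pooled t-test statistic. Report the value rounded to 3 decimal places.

x̄₁=47.045, s₁=8.931, n₁=22
x̄₂=60.500, s₂=9.793, n₂=6
s_p² = [21·8.931² + 5·9.793²]/26 = 82.8636
SE = √(s_p²·(1/22+1/6)) = 4.1925
t = (47.045−60.500)/4.1925 = -3.2092
df = 26

test statistic = -3.209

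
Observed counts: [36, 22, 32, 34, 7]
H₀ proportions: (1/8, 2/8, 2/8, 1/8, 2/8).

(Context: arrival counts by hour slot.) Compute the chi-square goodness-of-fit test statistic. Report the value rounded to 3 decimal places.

test statistic = 66.282

n = 131; E_i = n·p_i = [16.38, 32.75, 32.75, 16.38, 32.75]
χ² = (36−16.38)²/16.38 + (22−32.75)²/32.75 + (32−32.75)²/32.75 + (34−16.38)²/16.38 + (7−32.75)²/32.75 = 66.2824
df = 4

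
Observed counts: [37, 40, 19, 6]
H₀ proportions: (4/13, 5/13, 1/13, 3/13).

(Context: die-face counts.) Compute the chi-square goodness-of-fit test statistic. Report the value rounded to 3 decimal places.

test statistic = 29.944

n = 102; E_i = n·p_i = [31.38, 39.23, 7.85, 23.54]
χ² = (37−31.38)²/31.38 + (40−39.23)²/39.23 + (19−7.85)²/7.85 + (6−23.54)²/23.54 = 29.9436
df = 3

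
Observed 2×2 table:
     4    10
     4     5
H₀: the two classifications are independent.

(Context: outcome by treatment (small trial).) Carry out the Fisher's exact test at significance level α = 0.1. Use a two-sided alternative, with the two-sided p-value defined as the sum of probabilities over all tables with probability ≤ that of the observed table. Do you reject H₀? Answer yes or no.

reject H₀: no

Margins: r₁=14, r₂=9, c₁=8, c₂=15, n=23
p_obs = C(14,4)·C(9,4)/C(23,8); sum pmf over tables with pmf ≤ p_obs
p-value (two-sided) = 0.65702
At α=0.1: p ≥ α → fail to reject H₀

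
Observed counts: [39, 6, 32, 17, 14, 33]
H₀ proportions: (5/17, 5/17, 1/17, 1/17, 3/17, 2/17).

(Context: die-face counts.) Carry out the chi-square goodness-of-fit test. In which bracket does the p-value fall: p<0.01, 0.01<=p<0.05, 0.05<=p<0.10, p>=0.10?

n = 141; E_i = n·p_i = [41.47, 41.47, 8.29, 8.29, 24.88, 16.59]
χ² = (39−41.47)²/41.47 + (6−41.47)²/41.47 + (32−8.29)²/8.29 + (17−8.29)²/8.29 + (14−24.88)²/24.88 + (33−16.59)²/16.59 = 128.3757
df = 5
p-value (upper-tail) = 0.00000
→ bracket: p<0.01

p-value bracket: p<0.01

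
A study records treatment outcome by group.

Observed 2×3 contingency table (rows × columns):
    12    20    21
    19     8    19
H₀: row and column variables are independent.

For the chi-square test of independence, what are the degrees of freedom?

degrees of freedom = 2

df = (r−1)(c−1) = (2−1)·(3−1) = 2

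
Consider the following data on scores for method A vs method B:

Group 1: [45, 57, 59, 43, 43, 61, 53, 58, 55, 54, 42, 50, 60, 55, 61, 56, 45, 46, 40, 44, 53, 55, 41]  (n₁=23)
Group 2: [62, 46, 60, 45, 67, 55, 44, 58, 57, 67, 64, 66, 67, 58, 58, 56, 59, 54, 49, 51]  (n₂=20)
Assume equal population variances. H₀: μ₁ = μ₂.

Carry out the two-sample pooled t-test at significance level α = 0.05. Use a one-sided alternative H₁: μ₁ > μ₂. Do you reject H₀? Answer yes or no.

reject H₀: no

x̄₁=51.130, s₁=7.060, n₁=23
x̄₂=57.150, s₂=7.322, n₂=20
s_p² = [22·7.060² + 19·7.322²]/41 = 51.5892
SE = √(s_p²·(1/23+1/20)) = 2.1960
t = (51.130−57.150)/2.1960 = -2.7411
df = 41
p-value (one-sided, H₁ greater) = 0.99549
At α=0.05: p ≥ α → fail to reject H₀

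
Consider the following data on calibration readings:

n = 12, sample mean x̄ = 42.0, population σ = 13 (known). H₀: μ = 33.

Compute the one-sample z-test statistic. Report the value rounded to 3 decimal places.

test statistic = 2.398

SE = σ/√n = 13/√12 = 3.7528
z = (x̄−μ₀)/SE = (42.0−33)/3.7528 = 2.3982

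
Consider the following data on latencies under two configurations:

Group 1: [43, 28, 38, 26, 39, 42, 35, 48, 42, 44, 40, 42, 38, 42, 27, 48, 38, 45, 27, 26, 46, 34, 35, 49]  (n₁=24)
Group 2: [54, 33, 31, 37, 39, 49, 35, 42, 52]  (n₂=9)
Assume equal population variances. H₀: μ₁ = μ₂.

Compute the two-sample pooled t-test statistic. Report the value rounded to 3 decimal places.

test statistic = -0.980

x̄₁=38.417, s₁=7.295, n₁=24
x̄₂=41.333, s₂=8.471, n₂=9
s_p² = [23·7.295² + 8·8.471²]/31 = 57.9946
SE = √(s_p²·(1/24+1/9)) = 2.9766
t = (38.417−41.333)/2.9766 = -0.9799
df = 31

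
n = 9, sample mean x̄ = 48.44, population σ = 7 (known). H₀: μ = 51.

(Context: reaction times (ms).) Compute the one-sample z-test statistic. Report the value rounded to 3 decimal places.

test statistic = -1.097

SE = σ/√n = 7/√9 = 2.3333
z = (x̄−μ₀)/SE = (48.44−51)/2.3333 = -1.0971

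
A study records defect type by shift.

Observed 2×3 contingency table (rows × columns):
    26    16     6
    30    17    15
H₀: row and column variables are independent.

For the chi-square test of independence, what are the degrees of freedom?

df = (r−1)(c−1) = (2−1)·(3−1) = 2

degrees of freedom = 2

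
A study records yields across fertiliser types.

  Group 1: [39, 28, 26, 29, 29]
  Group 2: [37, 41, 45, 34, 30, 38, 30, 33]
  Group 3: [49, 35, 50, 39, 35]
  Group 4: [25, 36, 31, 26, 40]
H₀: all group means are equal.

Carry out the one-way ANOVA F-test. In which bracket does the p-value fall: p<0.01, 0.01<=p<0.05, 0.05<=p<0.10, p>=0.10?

Group means [30.20, 36.00, 41.60, 31.60], grand mean 35.000
SSB = Σnᵢ(x̄ᵢ−x̄)² = 398.800; SSW = ΣΣ(x−x̄ᵢ)² = 683.200
MSB = 398.800/3 = 132.9333; MSW = 683.200/19 = 35.9579
F = MSB/MSW = 3.6969
df = (3, 19)
p-value (upper-tail) = 0.02994
→ bracket: 0.01<=p<0.05

p-value bracket: 0.01<=p<0.05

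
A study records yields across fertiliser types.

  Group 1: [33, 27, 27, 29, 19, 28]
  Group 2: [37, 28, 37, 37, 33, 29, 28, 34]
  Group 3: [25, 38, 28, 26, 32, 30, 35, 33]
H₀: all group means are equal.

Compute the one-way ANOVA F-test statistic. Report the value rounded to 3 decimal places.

test statistic = 2.970

Group means [27.17, 32.88, 30.88], grand mean 30.591
SSB = Σnᵢ(x̄ᵢ−x̄)² = 112.735; SSW = ΣΣ(x−x̄ᵢ)² = 360.583
MSB = 112.735/2 = 56.3674; MSW = 360.583/19 = 18.9781
F = MSB/MSW = 2.9701
df = (2, 19)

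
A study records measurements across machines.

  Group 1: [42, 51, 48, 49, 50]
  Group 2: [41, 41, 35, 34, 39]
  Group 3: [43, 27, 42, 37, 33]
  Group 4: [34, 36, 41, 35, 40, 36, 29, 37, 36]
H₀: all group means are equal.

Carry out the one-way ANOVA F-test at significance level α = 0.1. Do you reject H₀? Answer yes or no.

Group means [48.00, 38.00, 36.40, 36.00], grand mean 39.000
SSB = Σnᵢ(x̄ᵢ−x̄)² = 524.800; SSW = ΣΣ(x−x̄ᵢ)² = 365.200
MSB = 524.800/3 = 174.9333; MSW = 365.200/20 = 18.2600
F = MSB/MSW = 9.5801
df = (3, 20)
p-value (upper-tail) = 0.00040
At α=0.1: p < α → reject H₀

reject H₀: yes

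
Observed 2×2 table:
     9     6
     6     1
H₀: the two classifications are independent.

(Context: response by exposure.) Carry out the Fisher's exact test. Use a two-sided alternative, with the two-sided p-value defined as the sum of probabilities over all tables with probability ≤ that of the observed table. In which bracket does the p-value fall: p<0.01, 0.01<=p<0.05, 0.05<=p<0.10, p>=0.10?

Margins: r₁=15, r₂=7, c₁=15, c₂=7, n=22
p_obs = C(15,9)·C(7,6)/C(22,15); sum pmf over tables with pmf ≤ p_obs
p-value (two-sided) = 0.35009
→ bracket: p>=0.10

p-value bracket: p>=0.10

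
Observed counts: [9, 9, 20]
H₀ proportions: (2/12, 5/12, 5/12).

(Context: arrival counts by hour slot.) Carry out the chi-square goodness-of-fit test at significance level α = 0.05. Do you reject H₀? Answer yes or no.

reject H₀: no

n = 38; E_i = n·p_i = [6.33, 15.83, 15.83]
χ² = (9−6.33)²/6.33 + (9−15.83)²/15.83 + (20−15.83)²/15.83 = 5.1684
df = 2
p-value (upper-tail) = 0.07546
At α=0.05: p ≥ α → fail to reject H₀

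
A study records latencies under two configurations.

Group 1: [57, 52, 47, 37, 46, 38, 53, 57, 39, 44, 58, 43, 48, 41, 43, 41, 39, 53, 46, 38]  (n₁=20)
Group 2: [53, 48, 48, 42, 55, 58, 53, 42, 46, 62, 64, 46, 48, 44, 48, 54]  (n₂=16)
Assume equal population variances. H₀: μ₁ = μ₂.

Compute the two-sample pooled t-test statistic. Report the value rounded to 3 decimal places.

test statistic = -2.056

x̄₁=46.000, s₁=6.898, n₁=20
x̄₂=50.688, s₂=6.671, n₂=16
s_p² = [19·6.898² + 15·6.671²]/34 = 46.2188
SE = √(s_p²·(1/20+1/16)) = 2.2803
t = (46.000−50.688)/2.2803 = -2.0557
df = 34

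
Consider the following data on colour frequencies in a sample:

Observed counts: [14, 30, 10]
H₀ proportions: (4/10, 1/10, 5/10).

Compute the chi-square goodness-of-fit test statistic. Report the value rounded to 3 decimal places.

test statistic = 125.444

n = 54; E_i = n·p_i = [21.60, 5.40, 27.00]
χ² = (14−21.60)²/21.60 + (30−5.40)²/5.40 + (10−27.00)²/27.00 = 125.4444
df = 2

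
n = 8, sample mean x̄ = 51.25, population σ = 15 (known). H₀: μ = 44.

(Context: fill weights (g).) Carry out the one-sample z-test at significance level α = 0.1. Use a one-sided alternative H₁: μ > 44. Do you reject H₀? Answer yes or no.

SE = σ/√n = 15/√8 = 5.3033
z = (x̄−μ₀)/SE = (51.25−44)/5.3033 = 1.3671
p-value (one-sided, H₁ greater) = 0.08580
At α=0.1: p < α → reject H₀

reject H₀: yes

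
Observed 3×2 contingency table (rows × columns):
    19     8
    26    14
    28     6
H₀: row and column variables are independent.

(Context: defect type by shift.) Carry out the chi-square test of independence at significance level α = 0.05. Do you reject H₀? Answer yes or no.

Row totals [27, 40, 34], col totals [73, 28], n=101
χ² = (19−19.51)²/19.51 + (8−7.49)²/7.49 + (26−28.91)²/28.91 + (14−11.09)²/11.09 + (28−24.57)²/24.57 + (6−9.43)²/9.43 = 2.8288
df = 2
p-value (upper-tail) = 0.24307
At α=0.05: p ≥ α → fail to reject H₀

reject H₀: no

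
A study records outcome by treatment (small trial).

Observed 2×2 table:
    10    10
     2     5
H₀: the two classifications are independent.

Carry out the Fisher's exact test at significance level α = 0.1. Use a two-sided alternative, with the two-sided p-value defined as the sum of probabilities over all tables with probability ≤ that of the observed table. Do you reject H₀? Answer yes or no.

reject H₀: no

Margins: r₁=20, r₂=7, c₁=12, c₂=15, n=27
p_obs = C(20,10)·C(7,2)/C(27,12); sum pmf over tables with pmf ≤ p_obs
p-value (two-sided) = 0.40821
At α=0.1: p ≥ α → fail to reject H₀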